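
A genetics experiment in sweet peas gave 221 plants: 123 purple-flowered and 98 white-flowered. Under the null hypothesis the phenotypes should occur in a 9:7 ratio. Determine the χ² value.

0.032

Under the 9:7 hypothesis (Σ ratio = 16, N = 221):
  purple-flowered: 221 × 9/16 = 124.3125
  white-flowered: 221 × 7/16 = 96.6875
χ² = Σ (O − E)² / E
  purple-flowered: (123 − 124.3125)² / 124.3125 = 0.0139
  white-flowered: (98 − 96.6875)² / 96.6875 = 0.0178
χ² = 0.0139 + 0.0178 = 0.0317 ≈ 0.032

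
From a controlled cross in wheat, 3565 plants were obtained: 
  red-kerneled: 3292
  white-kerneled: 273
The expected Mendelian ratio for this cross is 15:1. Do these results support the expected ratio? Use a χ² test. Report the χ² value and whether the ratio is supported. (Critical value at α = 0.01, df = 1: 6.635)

Under the 15:1 hypothesis (Σ ratio = 16, N = 3565):
  red-kerneled: 3565 × 15/16 = 3342.1875
  white-kerneled: 3565 × 1/16 = 222.8125
χ² = Σ (O − E)² / E
  red-kerneled: (3292 − 3342.1875)² / 3342.1875 = 0.7536
  white-kerneled: (273 − 222.8125)² / 222.8125 = 11.3045
χ² = 0.7536 + 11.3045 = 12.0581 ≈ 12.058
Degrees of freedom = 2 − 1 = 1; critical value at α = 0.01 is 6.635.
Since 12.058 > 6.635, we reject the null hypothesis — the data do not fit the 15:1 ratio.

12.058; not consistent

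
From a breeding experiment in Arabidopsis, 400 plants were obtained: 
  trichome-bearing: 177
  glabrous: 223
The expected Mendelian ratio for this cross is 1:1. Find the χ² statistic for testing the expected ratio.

Expected counts for N = 400 under a 1:1 ratio (total parts = 2):
  trichome-bearing: 400 × 1/2 = 200
  glabrous: 400 × 1/2 = 200
χ² = Σ (O − E)² / E
  trichome-bearing: (177 − 200)² / 200 = 2.6450
  glabrous: (223 − 200)² / 200 = 2.6450
χ² = 2.6450 + 2.6450 = 5.290

5.290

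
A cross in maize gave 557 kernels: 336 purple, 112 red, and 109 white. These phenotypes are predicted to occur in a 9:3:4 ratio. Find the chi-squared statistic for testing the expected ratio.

8.762

Total ratio parts = 16. Expected numbers out of 557:
  purple: 557 × 9/16 = 313.3125
  red: 557 × 3/16 = 104.4375
  white: 557 × 4/16 = 139.25
χ² = Σ (O − E)² / E
  purple: (336 − 313.3125)² / 313.3125 = 1.6428
  red: (112 − 104.4375)² / 104.4375 = 0.5476
  white: (109 − 139.25)² / 139.25 = 6.5714
χ² = 1.6428 + 0.5476 + 6.5714 = 8.7618 ≈ 8.762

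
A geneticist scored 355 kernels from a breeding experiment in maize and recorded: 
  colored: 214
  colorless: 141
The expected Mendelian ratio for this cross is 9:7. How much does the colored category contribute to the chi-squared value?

1.026

Expected counts for N = 355 under a 9:7 ratio (total parts = 16):
  colored: 355 × 9/16 = 199.6875
  colorless: 355 × 7/16 = 155.3125
Contribution of colored: (214 − 199.6875)² / 199.6875 = 1.0258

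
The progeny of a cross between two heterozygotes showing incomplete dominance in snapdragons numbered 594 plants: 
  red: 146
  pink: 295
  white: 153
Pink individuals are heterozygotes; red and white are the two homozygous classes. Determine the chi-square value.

With incomplete dominance, a heterozygote × heterozygote cross gives a 1:2:1 phenotypic ratio.
Expected counts for N = 594 under a 1:2:1 ratio (total parts = 4):
  red: 594 × 1/4 = 148.5
  pink: 594 × 2/4 = 297
  white: 594 × 1/4 = 148.5
χ² = Σ (O − E)² / E
  red: (146 − 148.5)² / 148.5 = 0.0421
  pink: (295 − 297)² / 297 = 0.0135
  white: (153 − 148.5)² / 148.5 = 0.1364
χ² = 0.0421 + 0.0135 + 0.1364 = 0.192

0.192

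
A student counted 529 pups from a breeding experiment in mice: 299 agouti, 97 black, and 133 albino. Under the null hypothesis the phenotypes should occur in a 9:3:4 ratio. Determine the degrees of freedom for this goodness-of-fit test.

A goodness-of-fit test with 3 phenotype classes has df = 3 − 1 = 2.

2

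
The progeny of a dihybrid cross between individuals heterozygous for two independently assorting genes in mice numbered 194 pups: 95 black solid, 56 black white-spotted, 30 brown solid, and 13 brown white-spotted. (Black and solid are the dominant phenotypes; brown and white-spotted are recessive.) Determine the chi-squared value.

13.597

A dihybrid F₂ with independent assortment and complete dominance at both loci gives a 9:3:3:1 phenotypic ratio.
Under the 9:3:3:1 hypothesis (Σ ratio = 16, N = 194):
  black solid: 194 × 9/16 = 109.125
  black white-spotted: 194 × 3/16 = 36.375
  brown solid: 194 × 3/16 = 36.375
  brown white-spotted: 194 × 1/16 = 12.125
χ² = Σ (O − E)² / E
  black solid: (95 − 109.125)² / 109.125 = 1.8283
  black white-spotted: (56 − 36.375)² / 36.375 = 10.5881
  brown solid: (30 − 36.375)² / 36.375 = 1.1173
  brown white-spotted: (13 − 12.125)² / 12.125 = 0.0631
χ² = 1.8283 + 10.5881 + 1.1173 + 0.0631 = 13.5968 ≈ 13.597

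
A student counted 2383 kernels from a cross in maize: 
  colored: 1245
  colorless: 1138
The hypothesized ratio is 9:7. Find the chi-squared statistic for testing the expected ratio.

15.532

The 9:7 ratio has 16 parts, so with N = 2383 the expected counts are:
  colored: 2383 × 9/16 = 1340.4375
  colorless: 2383 × 7/16 = 1042.5625
χ² = Σ (O − E)² / E
  colored: (1245 − 1340.4375)² / 1340.4375 = 6.7950
  colorless: (1138 − 1042.5625)² / 1042.5625 = 8.7365
χ² = 6.7950 + 8.7365 = 15.5315 ≈ 15.532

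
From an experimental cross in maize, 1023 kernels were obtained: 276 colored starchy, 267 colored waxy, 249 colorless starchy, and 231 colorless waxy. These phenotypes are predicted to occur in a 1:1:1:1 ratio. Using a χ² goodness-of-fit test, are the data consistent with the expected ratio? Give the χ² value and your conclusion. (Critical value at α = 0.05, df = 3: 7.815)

4.672; consistent

Under the 1:1:1:1 hypothesis (Σ ratio = 4, N = 1023):
  colored starchy: 1023 × 1/4 = 255.75
  colored waxy: 1023 × 1/4 = 255.75
  colorless starchy: 1023 × 1/4 = 255.75
  colorless waxy: 1023 × 1/4 = 255.75
χ² = Σ (O − E)² / E
  colored starchy: (276 − 255.75)² / 255.75 = 1.6034
  colored waxy: (267 − 255.75)² / 255.75 = 0.4949
  colorless starchy: (249 − 255.75)² / 255.75 = 0.1782
  colorless waxy: (231 − 255.75)² / 255.75 = 2.3952
χ² = 1.6034 + 0.4949 + 0.1782 + 2.3952 = 4.6717 ≈ 4.672
Degrees of freedom = 4 − 1 = 3; critical value at α = 0.05 is 7.815.
Since 4.672 < 7.815, we fail to reject the null hypothesis — the data are consistent with the 1:1:1:1 ratio.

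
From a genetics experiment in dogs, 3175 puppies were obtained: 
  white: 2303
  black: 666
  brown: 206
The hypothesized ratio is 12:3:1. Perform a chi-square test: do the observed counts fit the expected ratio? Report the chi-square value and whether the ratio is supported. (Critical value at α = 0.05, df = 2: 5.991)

11.253; not consistent

Expected counts for N = 3175 under a 12:3:1 ratio (total parts = 16):
  white: 3175 × 12/16 = 2381.25
  black: 3175 × 3/16 = 595.3125
  brown: 3175 × 1/16 = 198.4375
χ² = Σ (O − E)² / E
  white: (2303 − 2381.25)² / 2381.25 = 2.5714
  black: (666 − 595.3125)² / 595.3125 = 8.3934
  brown: (206 − 198.4375)² / 198.4375 = 0.2882
χ² = 2.5714 + 8.3934 + 0.2882 = 11.253
Degrees of freedom = 3 − 1 = 2; critical value at α = 0.05 is 5.991.
Since 11.253 > 5.991, we reject the null hypothesis — the data do not fit the 12:3:1 ratio.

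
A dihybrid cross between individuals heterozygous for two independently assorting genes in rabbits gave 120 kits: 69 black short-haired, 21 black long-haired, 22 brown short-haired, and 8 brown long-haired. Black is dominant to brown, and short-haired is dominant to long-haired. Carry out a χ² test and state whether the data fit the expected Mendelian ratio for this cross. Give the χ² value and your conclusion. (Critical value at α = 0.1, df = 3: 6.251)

0.178; consistent

A dihybrid F₂ with independent assortment and complete dominance at both loci gives a 9:3:3:1 phenotypic ratio.
Under the 9:3:3:1 hypothesis (Σ ratio = 16, N = 120):
  black short-haired: 120 × 9/16 = 67.5
  black long-haired: 120 × 3/16 = 22.5
  brown short-haired: 120 × 3/16 = 22.5
  brown long-haired: 120 × 1/16 = 7.5
χ² = Σ (O − E)² / E
  black short-haired: (69 − 67.5)² / 67.5 = 0.0333
  black long-haired: (21 − 22.5)² / 22.5 = 0.1000
  brown short-haired: (22 − 22.5)² / 22.5 = 0.0111
  brown long-haired: (8 − 7.5)² / 7.5 = 0.0333
χ² = 0.0333 + 0.1000 + 0.0111 + 0.0333 = 0.1777 ≈ 0.178
Degrees of freedom = 4 − 1 = 3; critical value at α = 0.1 is 6.251.
Since 0.178 < 6.251, we fail to reject the null hypothesis — the data are consistent with the 9:3:3:1 ratio.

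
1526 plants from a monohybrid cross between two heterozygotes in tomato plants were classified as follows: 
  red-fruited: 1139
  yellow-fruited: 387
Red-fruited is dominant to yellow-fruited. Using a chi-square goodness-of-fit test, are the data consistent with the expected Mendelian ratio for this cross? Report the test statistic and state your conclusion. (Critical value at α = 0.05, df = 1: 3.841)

0.106; consistent

For a monohybrid cross between heterozygotes with complete dominance, the expected phenotypic ratio is 3:1.
The 3:1 ratio has 4 parts, so with N = 1526 the expected counts are:
  red-fruited: 1526 × 3/4 = 1144.5
  yellow-fruited: 1526 × 1/4 = 381.5
χ² = Σ (O − E)² / E
  red-fruited: (1139 − 1144.5)² / 1144.5 = 0.0264
  yellow-fruited: (387 − 381.5)² / 381.5 = 0.0793
χ² = 0.0264 + 0.0793 = 0.1057 ≈ 0.106
Degrees of freedom = 2 − 1 = 1; critical value at α = 0.05 is 3.841.
Since 0.106 < 3.841, we fail to reject the null hypothesis — the data are consistent with the 3:1 ratio.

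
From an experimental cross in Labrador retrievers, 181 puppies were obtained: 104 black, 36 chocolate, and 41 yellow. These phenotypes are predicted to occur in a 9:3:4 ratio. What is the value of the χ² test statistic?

0.572

Expected counts for N = 181 under a 9:3:4 ratio (total parts = 16):
  black: 181 × 9/16 = 101.8125
  chocolate: 181 × 3/16 = 33.9375
  yellow: 181 × 4/16 = 45.25
χ² = Σ (O − E)² / E
  black: (104 − 101.8125)² / 101.8125 = 0.0470
  chocolate: (36 − 33.9375)² / 33.9375 = 0.1253
  yellow: (41 − 45.25)² / 45.25 = 0.3992
χ² = 0.0470 + 0.1253 + 0.3992 = 0.5715 ≈ 0.572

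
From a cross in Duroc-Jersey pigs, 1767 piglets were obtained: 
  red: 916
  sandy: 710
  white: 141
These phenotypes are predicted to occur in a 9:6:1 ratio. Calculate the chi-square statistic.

The 9:6:1 ratio has 16 parts, so with N = 1767 the expected counts are:
  red: 1767 × 9/16 = 993.9375
  sandy: 1767 × 6/16 = 662.625
  white: 1767 × 1/16 = 110.4375
χ² = Σ (O − E)² / E
  red: (916 − 993.9375)² / 993.9375 = 6.1113
  sandy: (710 − 662.625)² / 662.625 = 3.3871
  white: (141 − 110.4375)² / 110.4375 = 8.4579
χ² = 6.1113 + 3.3871 + 8.4579 = 17.9563 ≈ 17.956

17.956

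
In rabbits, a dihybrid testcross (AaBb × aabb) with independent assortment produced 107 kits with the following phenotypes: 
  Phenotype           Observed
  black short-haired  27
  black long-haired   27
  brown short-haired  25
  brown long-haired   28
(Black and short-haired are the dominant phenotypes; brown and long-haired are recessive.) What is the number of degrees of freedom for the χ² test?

A dihybrid testcross with independent assortment gives a 1:1:1:1 ratio.
A goodness-of-fit test with 4 phenotype classes has df = 4 − 1 = 3.

3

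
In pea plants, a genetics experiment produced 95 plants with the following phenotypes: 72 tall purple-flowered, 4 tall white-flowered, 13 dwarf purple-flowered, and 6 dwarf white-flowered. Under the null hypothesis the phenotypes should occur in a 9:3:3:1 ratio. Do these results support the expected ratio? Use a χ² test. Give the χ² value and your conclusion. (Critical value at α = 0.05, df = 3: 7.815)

Expected counts for N = 95 under a 9:3:3:1 ratio (total parts = 16):
  tall purple-flowered: 95 × 9/16 = 53.4375
  tall white-flowered: 95 × 3/16 = 17.8125
  dwarf purple-flowered: 95 × 3/16 = 17.8125
  dwarf white-flowered: 95 × 1/16 = 5.9375
χ² = Σ (O − E)² / E
  tall purple-flowered: (72 − 53.4375)² / 53.4375 = 6.4480
  tall white-flowered: (4 − 17.8125)² / 17.8125 = 10.7107
  dwarf purple-flowered: (13 − 17.8125)² / 17.8125 = 1.3002
  dwarf white-flowered: (6 − 5.9375)² / 5.9375 = 0.0007
χ² = 6.4480 + 10.7107 + 1.3002 + 0.0007 = 18.4596 ≈ 18.460
Degrees of freedom = 4 − 1 = 3; critical value at α = 0.05 is 7.815.
Since 18.460 > 7.815, we reject the null hypothesis — the data do not fit the 9:3:3:1 ratio.

18.460; not consistent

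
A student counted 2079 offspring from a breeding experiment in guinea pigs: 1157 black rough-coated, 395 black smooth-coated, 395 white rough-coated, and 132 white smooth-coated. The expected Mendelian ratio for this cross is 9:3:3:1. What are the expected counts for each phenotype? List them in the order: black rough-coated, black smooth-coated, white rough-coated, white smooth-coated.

Expected counts for N = 2079 under a 9:3:3:1 ratio (total parts = 16):
  black rough-coated: 2079 × 9/16 = 1169.4375
  black smooth-coated: 2079 × 3/16 = 389.8125
  white rough-coated: 2079 × 3/16 = 389.8125
  white smooth-coated: 2079 × 1/16 = 129.9375

1169.4375, 389.8125, 389.8125, 129.9375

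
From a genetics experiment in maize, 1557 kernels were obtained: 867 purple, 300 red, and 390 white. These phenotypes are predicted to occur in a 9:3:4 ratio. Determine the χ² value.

0.313

The 9:3:4 ratio has 16 parts, so with N = 1557 the expected counts are:
  purple: 1557 × 9/16 = 875.8125
  red: 1557 × 3/16 = 291.9375
  white: 1557 × 4/16 = 389.25
χ² = Σ (O − E)² / E
  purple: (867 − 875.8125)² / 875.8125 = 0.0887
  red: (300 − 291.9375)² / 291.9375 = 0.2227
  white: (390 − 389.25)² / 389.25 = 0.0014
χ² = 0.0887 + 0.2227 + 0.0014 = 0.3128 ≈ 0.313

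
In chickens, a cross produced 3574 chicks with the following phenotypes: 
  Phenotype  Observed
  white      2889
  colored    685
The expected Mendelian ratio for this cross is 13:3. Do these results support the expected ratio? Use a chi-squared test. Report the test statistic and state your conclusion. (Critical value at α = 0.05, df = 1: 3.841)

0.406; consistent

Expected counts for N = 3574 under a 13:3 ratio (total parts = 16):
  white: 3574 × 13/16 = 2903.875
  colored: 3574 × 3/16 = 670.125
χ² = Σ (O − E)² / E
  white: (2889 − 2903.875)² / 2903.875 = 0.0762
  colored: (685 − 670.125)² / 670.125 = 0.3302
χ² = 0.0762 + 0.3302 = 0.4064 ≈ 0.406
Degrees of freedom = 2 − 1 = 1; critical value at α = 0.05 is 3.841.
Since 0.406 < 3.841, we fail to reject the null hypothesis — the data are consistent with the 13:3 ratio.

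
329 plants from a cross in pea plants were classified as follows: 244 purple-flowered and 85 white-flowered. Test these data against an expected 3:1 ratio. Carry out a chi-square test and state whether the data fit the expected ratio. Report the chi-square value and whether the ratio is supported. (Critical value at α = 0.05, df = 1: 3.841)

Expected counts for N = 329 under a 3:1 ratio (total parts = 4):
  purple-flowered: 329 × 3/4 = 246.75
  white-flowered: 329 × 1/4 = 82.25
χ² = Σ (O − E)² / E
  purple-flowered: (244 − 246.75)² / 246.75 = 0.0306
  white-flowered: (85 − 82.25)² / 82.25 = 0.0919
χ² = 0.0306 + 0.0919 = 0.1225 ≈ 0.123
Degrees of freedom = 2 − 1 = 1; critical value at α = 0.05 is 3.841.
Since 0.123 < 3.841, we fail to reject the null hypothesis — the data are consistent with the 3:1 ratio.

0.123; consistent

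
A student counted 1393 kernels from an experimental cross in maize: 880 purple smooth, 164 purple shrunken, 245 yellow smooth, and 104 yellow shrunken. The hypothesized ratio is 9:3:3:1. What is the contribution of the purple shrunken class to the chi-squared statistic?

36.163

Under the 9:3:3:1 hypothesis (Σ ratio = 16, N = 1393):
  purple smooth: 1393 × 9/16 = 783.5625
  purple shrunken: 1393 × 3/16 = 261.1875
  yellow smooth: 1393 × 3/16 = 261.1875
  yellow shrunken: 1393 × 1/16 = 87.0625
Contribution of purple shrunken: (164 − 261.1875)² / 261.1875 = 36.1633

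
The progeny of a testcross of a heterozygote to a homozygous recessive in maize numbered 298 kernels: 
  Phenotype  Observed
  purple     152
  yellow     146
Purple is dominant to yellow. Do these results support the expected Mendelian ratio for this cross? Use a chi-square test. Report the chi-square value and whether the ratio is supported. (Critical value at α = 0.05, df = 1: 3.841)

0.121; consistent

A testcross of a heterozygote (Aa × aa) gives a 1:1 phenotypic ratio.
Under the 1:1 hypothesis (Σ ratio = 2, N = 298):
  purple: 298 × 1/2 = 149
  yellow: 298 × 1/2 = 149
χ² = Σ (O − E)² / E
  purple: (152 − 149)² / 149 = 0.0604
  yellow: (146 − 149)² / 149 = 0.0604
χ² = 0.0604 + 0.0604 = 0.1208 ≈ 0.121
Degrees of freedom = 2 − 1 = 1; critical value at α = 0.05 is 3.841.
Since 0.121 < 3.841, we fail to reject the null hypothesis — the data are consistent with the 1:1 ratio.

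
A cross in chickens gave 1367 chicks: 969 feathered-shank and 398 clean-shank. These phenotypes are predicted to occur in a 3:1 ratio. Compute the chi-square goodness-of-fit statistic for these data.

Expected counts for N = 1367 under a 3:1 ratio (total parts = 4):
  feathered-shank: 1367 × 3/4 = 1025.25
  clean-shank: 1367 × 1/4 = 341.75
χ² = Σ (O − E)² / E
  feathered-shank: (969 − 1025.25)² / 1025.25 = 3.0861
  clean-shank: (398 − 341.75)² / 341.75 = 9.2584
χ² = 3.0861 + 9.2584 = 12.3445 ≈ 12.345

12.345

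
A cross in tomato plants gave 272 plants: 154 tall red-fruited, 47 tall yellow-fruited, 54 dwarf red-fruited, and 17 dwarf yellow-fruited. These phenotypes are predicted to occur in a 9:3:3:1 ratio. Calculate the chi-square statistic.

0.497

The 9:3:3:1 ratio has 16 parts, so with N = 272 the expected counts are:
  tall red-fruited: 272 × 9/16 = 153
  tall yellow-fruited: 272 × 3/16 = 51
  dwarf red-fruited: 272 × 3/16 = 51
  dwarf yellow-fruited: 272 × 1/16 = 17
χ² = Σ (O − E)² / E
  tall red-fruited: (154 − 153)² / 153 = 0.0065
  tall yellow-fruited: (47 − 51)² / 51 = 0.3137
  dwarf red-fruited: (54 − 51)² / 51 = 0.1765
  dwarf yellow-fruited: (17 − 17)² / 17 = 0.0000
χ² = 0.0065 + 0.3137 + 0.1765 + 0.0000 = 0.4967 ≈ 0.497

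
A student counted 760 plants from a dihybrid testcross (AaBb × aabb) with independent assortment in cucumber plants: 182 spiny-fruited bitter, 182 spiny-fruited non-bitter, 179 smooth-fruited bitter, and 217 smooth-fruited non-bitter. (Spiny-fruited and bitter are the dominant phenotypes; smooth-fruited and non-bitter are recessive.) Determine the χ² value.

A dihybrid testcross with independent assortment gives a 1:1:1:1 ratio.
Under the 1:1:1:1 hypothesis (Σ ratio = 4, N = 760):
  spiny-fruited bitter: 760 × 1/4 = 190
  spiny-fruited non-bitter: 760 × 1/4 = 190
  smooth-fruited bitter: 760 × 1/4 = 190
  smooth-fruited non-bitter: 760 × 1/4 = 190
χ² = Σ (O − E)² / E
  spiny-fruited bitter: (182 − 190)² / 190 = 0.3368
  spiny-fruited non-bitter: (182 − 190)² / 190 = 0.3368
  smooth-fruited bitter: (179 − 190)² / 190 = 0.6368
  smooth-fruited non-bitter: (217 − 190)² / 190 = 3.8368
χ² = 0.3368 + 0.3368 + 0.6368 + 3.8368 = 5.1472 ≈ 5.147

5.147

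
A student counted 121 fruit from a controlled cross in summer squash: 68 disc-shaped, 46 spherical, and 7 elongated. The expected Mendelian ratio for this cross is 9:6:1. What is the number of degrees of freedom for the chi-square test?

2

A goodness-of-fit test with 3 phenotype classes has df = 3 − 1 = 2.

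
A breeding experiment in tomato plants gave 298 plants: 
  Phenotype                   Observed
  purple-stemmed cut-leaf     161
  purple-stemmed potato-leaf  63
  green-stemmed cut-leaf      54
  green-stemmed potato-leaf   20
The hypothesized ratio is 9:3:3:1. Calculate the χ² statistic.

1.335

Under the 9:3:3:1 hypothesis (Σ ratio = 16, N = 298):
  purple-stemmed cut-leaf: 298 × 9/16 = 167.625
  purple-stemmed potato-leaf: 298 × 3/16 = 55.875
  green-stemmed cut-leaf: 298 × 3/16 = 55.875
  green-stemmed potato-leaf: 298 × 1/16 = 18.625
χ² = Σ (O − E)² / E
  purple-stemmed cut-leaf: (161 − 167.625)² / 167.625 = 0.2618
  purple-stemmed potato-leaf: (63 − 55.875)² / 55.875 = 0.9086
  green-stemmed cut-leaf: (54 − 55.875)² / 55.875 = 0.0629
  green-stemmed potato-leaf: (20 − 18.625)² / 18.625 = 0.1015
χ² = 0.2618 + 0.9086 + 0.0629 + 0.1015 = 1.3348 ≈ 1.335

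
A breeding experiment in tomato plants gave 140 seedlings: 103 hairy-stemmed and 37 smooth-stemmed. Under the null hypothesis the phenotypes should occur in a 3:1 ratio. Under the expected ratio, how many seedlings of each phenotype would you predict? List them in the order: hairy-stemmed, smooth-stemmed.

105, 35

The 3:1 ratio has 4 parts, so with N = 140 the expected counts are:
  hairy-stemmed: 140 × 3/4 = 105
  smooth-stemmed: 140 × 1/4 = 35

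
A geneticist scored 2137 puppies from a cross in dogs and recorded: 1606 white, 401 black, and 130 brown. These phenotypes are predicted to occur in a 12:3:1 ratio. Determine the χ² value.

0.102

The 12:3:1 ratio has 16 parts, so with N = 2137 the expected counts are:
  white: 2137 × 12/16 = 1602.75
  black: 2137 × 3/16 = 400.6875
  brown: 2137 × 1/16 = 133.5625
χ² = Σ (O − E)² / E
  white: (1606 − 1602.75)² / 1602.75 = 0.0066
  black: (401 − 400.6875)² / 400.6875 = 0.0002
  brown: (130 − 133.5625)² / 133.5625 = 0.0950
χ² = 0.0066 + 0.0002 + 0.0950 = 0.1018 ≈ 0.102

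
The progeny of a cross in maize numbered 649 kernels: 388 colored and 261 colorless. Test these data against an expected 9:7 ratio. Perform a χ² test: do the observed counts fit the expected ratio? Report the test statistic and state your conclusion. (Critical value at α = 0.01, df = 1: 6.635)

Total ratio parts = 16. Expected numbers out of 649:
  colored: 649 × 9/16 = 365.0625
  colorless: 649 × 7/16 = 283.9375
χ² = Σ (O − E)² / E
  colored: (388 − 365.0625)² / 365.0625 = 1.4412
  colorless: (261 − 283.9375)² / 283.9375 = 1.8530
χ² = 1.4412 + 1.8530 = 3.2942 ≈ 3.294
Degrees of freedom = 2 − 1 = 1; critical value at α = 0.01 is 6.635.
Since 3.294 < 6.635, we fail to reject the null hypothesis — the data are consistent with the 9:7 ratio.

3.294; consistent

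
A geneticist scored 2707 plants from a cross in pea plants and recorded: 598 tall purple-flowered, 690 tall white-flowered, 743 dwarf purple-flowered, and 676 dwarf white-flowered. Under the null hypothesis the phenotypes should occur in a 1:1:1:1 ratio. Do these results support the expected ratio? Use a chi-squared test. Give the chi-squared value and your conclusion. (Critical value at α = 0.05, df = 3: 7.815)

15.909; not consistent

Total ratio parts = 4. Expected numbers out of 2707:
  tall purple-flowered: 2707 × 1/4 = 676.75
  tall white-flowered: 2707 × 1/4 = 676.75
  dwarf purple-flowered: 2707 × 1/4 = 676.75
  dwarf white-flowered: 2707 × 1/4 = 676.75
χ² = Σ (O − E)² / E
  tall purple-flowered: (598 − 676.75)² / 676.75 = 9.1637
  tall white-flowered: (690 − 676.75)² / 676.75 = 0.2594
  dwarf purple-flowered: (743 − 676.75)² / 676.75 = 6.4855
  dwarf white-flowered: (676 − 676.75)² / 676.75 = 0.0008
χ² = 9.1637 + 0.2594 + 6.4855 + 0.0008 = 15.9094 ≈ 15.909
Degrees of freedom = 4 − 1 = 3; critical value at α = 0.05 is 7.815.
Since 15.909 > 7.815, we reject the null hypothesis — the data do not fit the 1:1:1:1 ratio.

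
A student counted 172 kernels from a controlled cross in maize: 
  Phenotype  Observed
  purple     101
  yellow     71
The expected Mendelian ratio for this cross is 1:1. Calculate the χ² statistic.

The 1:1 ratio has 2 parts, so with N = 172 the expected counts are:
  purple: 172 × 1/2 = 86
  yellow: 172 × 1/2 = 86
χ² = Σ (O − E)² / E
  purple: (101 − 86)² / 86 = 2.6163
  yellow: (71 − 86)² / 86 = 2.6163
χ² = 2.6163 + 2.6163 = 5.2326 ≈ 5.233

5.233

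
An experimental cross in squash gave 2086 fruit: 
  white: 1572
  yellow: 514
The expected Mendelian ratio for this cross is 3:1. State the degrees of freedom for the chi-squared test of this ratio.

A goodness-of-fit test with 2 phenotype classes has df = 2 − 1 = 1.

1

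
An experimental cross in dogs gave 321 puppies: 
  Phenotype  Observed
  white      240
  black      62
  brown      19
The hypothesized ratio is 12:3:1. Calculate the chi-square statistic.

0.113

Expected counts for N = 321 under a 12:3:1 ratio (total parts = 16):
  white: 321 × 12/16 = 240.75
  black: 321 × 3/16 = 60.1875
  brown: 321 × 1/16 = 20.0625
χ² = Σ (O − E)² / E
  white: (240 − 240.75)² / 240.75 = 0.0023
  black: (62 − 60.1875)² / 60.1875 = 0.0546
  brown: (19 − 20.0625)² / 20.0625 = 0.0563
χ² = 0.0023 + 0.0546 + 0.0563 = 0.1132 ≈ 0.113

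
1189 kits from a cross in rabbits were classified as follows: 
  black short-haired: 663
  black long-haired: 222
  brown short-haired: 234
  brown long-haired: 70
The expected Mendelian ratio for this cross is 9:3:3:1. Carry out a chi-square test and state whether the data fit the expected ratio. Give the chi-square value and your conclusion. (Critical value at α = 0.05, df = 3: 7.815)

0.854; consistent

Expected counts for N = 1189 under a 9:3:3:1 ratio (total parts = 16):
  black short-haired: 1189 × 9/16 = 668.8125
  black long-haired: 1189 × 3/16 = 222.9375
  brown short-haired: 1189 × 3/16 = 222.9375
  brown long-haired: 1189 × 1/16 = 74.3125
χ² = Σ (O − E)² / E
  black short-haired: (663 − 668.8125)² / 668.8125 = 0.0505
  black long-haired: (222 − 222.9375)² / 222.9375 = 0.0039
  brown short-haired: (234 − 222.9375)² / 222.9375 = 0.5489
  brown long-haired: (70 − 74.3125)² / 74.3125 = 0.2503
χ² = 0.0505 + 0.0039 + 0.5489 + 0.2503 = 0.8536 ≈ 0.854
Degrees of freedom = 4 − 1 = 3; critical value at α = 0.05 is 7.815.
Since 0.854 < 7.815, we fail to reject the null hypothesis — the data are consistent with the 9:3:3:1 ratio.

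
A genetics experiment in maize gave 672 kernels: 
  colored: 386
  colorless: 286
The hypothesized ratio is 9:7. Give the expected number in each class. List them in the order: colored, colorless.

Under the 9:7 hypothesis (Σ ratio = 16, N = 672):
  colored: 672 × 9/16 = 378
  colorless: 672 × 7/16 = 294

378, 294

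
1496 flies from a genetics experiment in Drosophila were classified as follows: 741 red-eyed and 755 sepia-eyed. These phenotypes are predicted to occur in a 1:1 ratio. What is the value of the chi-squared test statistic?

0.131

Total ratio parts = 2. Expected numbers out of 1496:
  red-eyed: 1496 × 1/2 = 748
  sepia-eyed: 1496 × 1/2 = 748
χ² = Σ (O − E)² / E
  red-eyed: (741 − 748)² / 748 = 0.0655
  sepia-eyed: (755 − 748)² / 748 = 0.0655
χ² = 0.0655 + 0.0655 = 0.131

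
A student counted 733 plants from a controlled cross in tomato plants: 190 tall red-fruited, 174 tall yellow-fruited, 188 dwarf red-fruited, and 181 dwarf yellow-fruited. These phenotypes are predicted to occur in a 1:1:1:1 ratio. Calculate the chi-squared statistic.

0.866

Total ratio parts = 4. Expected numbers out of 733:
  tall red-fruited: 733 × 1/4 = 183.25
  tall yellow-fruited: 733 × 1/4 = 183.25
  dwarf red-fruited: 733 × 1/4 = 183.25
  dwarf yellow-fruited: 733 × 1/4 = 183.25
χ² = Σ (O − E)² / E
  tall red-fruited: (190 − 183.25)² / 183.25 = 0.2486
  tall yellow-fruited: (174 − 183.25)² / 183.25 = 0.4669
  dwarf red-fruited: (188 − 183.25)² / 183.25 = 0.1231
  dwarf yellow-fruited: (181 − 183.25)² / 183.25 = 0.0276
χ² = 0.2486 + 0.4669 + 0.1231 + 0.0276 = 0.8662 ≈ 0.866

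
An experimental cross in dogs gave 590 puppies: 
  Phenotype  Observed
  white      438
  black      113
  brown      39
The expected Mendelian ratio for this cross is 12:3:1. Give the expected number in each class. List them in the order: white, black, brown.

442.5, 110.625, 36.875

Expected counts for N = 590 under a 12:3:1 ratio (total parts = 16):
  white: 590 × 12/16 = 442.5
  black: 590 × 3/16 = 110.625
  brown: 590 × 1/16 = 36.875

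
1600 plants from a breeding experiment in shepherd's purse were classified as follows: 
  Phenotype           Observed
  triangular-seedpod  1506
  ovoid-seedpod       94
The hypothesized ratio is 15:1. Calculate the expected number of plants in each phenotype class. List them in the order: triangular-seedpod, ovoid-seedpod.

Expected counts for N = 1600 under a 15:1 ratio (total parts = 16):
  triangular-seedpod: 1600 × 15/16 = 1500
  ovoid-seedpod: 1600 × 1/16 = 100

1500, 100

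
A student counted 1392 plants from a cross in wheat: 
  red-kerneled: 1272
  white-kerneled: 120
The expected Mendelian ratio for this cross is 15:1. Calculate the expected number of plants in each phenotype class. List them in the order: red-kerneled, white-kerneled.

The 15:1 ratio has 16 parts, so with N = 1392 the expected counts are:
  red-kerneled: 1392 × 15/16 = 1305
  white-kerneled: 1392 × 1/16 = 87

1305, 87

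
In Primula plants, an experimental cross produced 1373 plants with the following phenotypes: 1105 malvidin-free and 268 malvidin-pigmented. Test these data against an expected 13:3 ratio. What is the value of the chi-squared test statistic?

0.533

Expected counts for N = 1373 under a 13:3 ratio (total parts = 16):
  malvidin-free: 1373 × 13/16 = 1115.5625
  malvidin-pigmented: 1373 × 3/16 = 257.4375
χ² = Σ (O − E)² / E
  malvidin-free: (1105 − 1115.5625)² / 1115.5625 = 0.1000
  malvidin-pigmented: (268 − 257.4375)² / 257.4375 = 0.4334
χ² = 0.1000 + 0.4334 = 0.5334 ≈ 0.533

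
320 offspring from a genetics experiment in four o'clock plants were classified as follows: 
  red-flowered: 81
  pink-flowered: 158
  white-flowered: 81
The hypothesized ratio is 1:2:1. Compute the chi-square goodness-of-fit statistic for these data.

Total ratio parts = 4. Expected numbers out of 320:
  red-flowered: 320 × 1/4 = 80
  pink-flowered: 320 × 2/4 = 160
  white-flowered: 320 × 1/4 = 80
χ² = Σ (O − E)² / E
  red-flowered: (81 − 80)² / 80 = 0.0125
  pink-flowered: (158 − 160)² / 160 = 0.0250
  white-flowered: (81 − 80)² / 80 = 0.0125
χ² = 0.0125 + 0.0250 + 0.0125 = 0.050

0.050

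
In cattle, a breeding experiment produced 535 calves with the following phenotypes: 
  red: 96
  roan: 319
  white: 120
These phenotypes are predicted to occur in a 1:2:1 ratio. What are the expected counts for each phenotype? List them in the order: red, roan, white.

The 1:2:1 ratio has 4 parts, so with N = 535 the expected counts are:
  red: 535 × 1/4 = 133.75
  roan: 535 × 2/4 = 267.5
  white: 535 × 1/4 = 133.75

133.75, 267.5, 133.75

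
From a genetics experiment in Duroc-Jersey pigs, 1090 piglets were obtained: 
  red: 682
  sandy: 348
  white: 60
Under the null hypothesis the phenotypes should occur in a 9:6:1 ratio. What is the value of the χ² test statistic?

17.735

Under the 9:6:1 hypothesis (Σ ratio = 16, N = 1090):
  red: 1090 × 9/16 = 613.125
  sandy: 1090 × 6/16 = 408.75
  white: 1090 × 1/16 = 68.125
χ² = Σ (O − E)² / E
  red: (682 − 613.125)² / 613.125 = 7.7370
  sandy: (348 − 408.75)² / 408.75 = 9.0289
  white: (60 − 68.125)² / 68.125 = 0.9690
χ² = 7.7370 + 9.0289 + 0.9690 = 17.7349 ≈ 17.735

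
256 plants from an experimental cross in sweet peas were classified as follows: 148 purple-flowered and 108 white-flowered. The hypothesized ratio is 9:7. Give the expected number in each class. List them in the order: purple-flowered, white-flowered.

144, 112

Under the 9:7 hypothesis (Σ ratio = 16, N = 256):
  purple-flowered: 256 × 9/16 = 144
  white-flowered: 256 × 7/16 = 112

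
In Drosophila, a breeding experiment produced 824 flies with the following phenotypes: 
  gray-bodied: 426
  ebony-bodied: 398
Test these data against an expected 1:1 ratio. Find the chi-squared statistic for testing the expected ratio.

0.951

Total ratio parts = 2. Expected numbers out of 824:
  gray-bodied: 824 × 1/2 = 412
  ebony-bodied: 824 × 1/2 = 412
χ² = Σ (O − E)² / E
  gray-bodied: (426 − 412)² / 412 = 0.4757
  ebony-bodied: (398 − 412)² / 412 = 0.4757
χ² = 0.4757 + 0.4757 = 0.9514 ≈ 0.951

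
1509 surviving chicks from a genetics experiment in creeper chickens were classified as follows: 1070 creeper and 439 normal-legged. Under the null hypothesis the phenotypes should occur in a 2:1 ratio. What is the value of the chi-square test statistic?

12.215

Under the 2:1 hypothesis (Σ ratio = 3, N = 1509):
  creeper: 1509 × 2/3 = 1006
  normal-legged: 1509 × 1/3 = 503
χ² = Σ (O − E)² / E
  creeper: (1070 − 1006)² / 1006 = 4.0716
  normal-legged: (439 − 503)² / 503 = 8.1431
χ² = 4.0716 + 8.1431 = 12.2147 ≈ 12.215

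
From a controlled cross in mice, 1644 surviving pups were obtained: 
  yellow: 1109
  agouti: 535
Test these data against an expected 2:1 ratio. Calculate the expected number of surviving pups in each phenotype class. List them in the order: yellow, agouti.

The 2:1 ratio has 3 parts, so with N = 1644 the expected counts are:
  yellow: 1644 × 2/3 = 1096
  agouti: 1644 × 1/3 = 548

1096, 548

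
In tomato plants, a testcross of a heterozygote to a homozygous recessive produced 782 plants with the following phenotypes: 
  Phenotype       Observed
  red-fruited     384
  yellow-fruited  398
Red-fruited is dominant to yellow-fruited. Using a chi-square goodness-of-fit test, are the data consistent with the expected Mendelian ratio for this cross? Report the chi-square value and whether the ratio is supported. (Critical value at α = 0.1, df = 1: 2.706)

A testcross of a heterozygote (Aa × aa) gives a 1:1 phenotypic ratio.
Expected counts for N = 782 under a 1:1 ratio (total parts = 2):
  red-fruited: 782 × 1/2 = 391
  yellow-fruited: 782 × 1/2 = 391
χ² = Σ (O − E)² / E
  red-fruited: (384 − 391)² / 391 = 0.1253
  yellow-fruited: (398 − 391)² / 391 = 0.1253
χ² = 0.1253 + 0.1253 = 0.2506 ≈ 0.251
Degrees of freedom = 2 − 1 = 1; critical value at α = 0.1 is 2.706.
Since 0.251 < 2.706, we fail to reject the null hypothesis — the data are consistent with the 1:1 ratio.

0.251; consistent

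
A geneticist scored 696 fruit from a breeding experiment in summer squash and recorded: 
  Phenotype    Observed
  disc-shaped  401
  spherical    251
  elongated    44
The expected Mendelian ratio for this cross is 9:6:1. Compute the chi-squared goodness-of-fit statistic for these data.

Expected counts for N = 696 under a 9:6:1 ratio (total parts = 16):
  disc-shaped: 696 × 9/16 = 391.5
  spherical: 696 × 6/16 = 261
  elongated: 696 × 1/16 = 43.5
χ² = Σ (O − E)² / E
  disc-shaped: (401 − 391.5)² / 391.5 = 0.2305
  spherical: (251 − 261)² / 261 = 0.3831
  elongated: (44 − 43.5)² / 43.5 = 0.0057
χ² = 0.2305 + 0.3831 + 0.0057 = 0.6193 ≈ 0.619

0.619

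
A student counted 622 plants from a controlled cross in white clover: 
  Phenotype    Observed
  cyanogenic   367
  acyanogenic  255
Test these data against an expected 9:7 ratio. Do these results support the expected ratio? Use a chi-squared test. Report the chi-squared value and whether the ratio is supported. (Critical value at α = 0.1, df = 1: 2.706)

1.916; consistent

Total ratio parts = 16. Expected numbers out of 622:
  cyanogenic: 622 × 9/16 = 349.875
  acyanogenic: 622 × 7/16 = 272.125
χ² = Σ (O − E)² / E
  cyanogenic: (367 − 349.875)² / 349.875 = 0.8382
  acyanogenic: (255 − 272.125)² / 272.125 = 1.0777
χ² = 0.8382 + 1.0777 = 1.9159 ≈ 1.916
Degrees of freedom = 2 − 1 = 1; critical value at α = 0.1 is 2.706.
Since 1.916 < 2.706, we fail to reject the null hypothesis — the data are consistent with the 9:7 ratio.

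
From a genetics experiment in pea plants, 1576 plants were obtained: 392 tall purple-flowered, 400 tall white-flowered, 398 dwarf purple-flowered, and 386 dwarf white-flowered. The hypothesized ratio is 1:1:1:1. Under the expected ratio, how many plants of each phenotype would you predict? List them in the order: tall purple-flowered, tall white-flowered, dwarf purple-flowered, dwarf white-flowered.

Under the 1:1:1:1 hypothesis (Σ ratio = 4, N = 1576):
  tall purple-flowered: 1576 × 1/4 = 394
  tall white-flowered: 1576 × 1/4 = 394
  dwarf purple-flowered: 1576 × 1/4 = 394
  dwarf white-flowered: 1576 × 1/4 = 394

394, 394, 394, 394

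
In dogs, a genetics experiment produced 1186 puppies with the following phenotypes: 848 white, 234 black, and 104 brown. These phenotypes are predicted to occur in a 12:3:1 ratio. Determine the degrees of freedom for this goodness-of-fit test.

A goodness-of-fit test with 3 phenotype classes has df = 3 − 1 = 2.

2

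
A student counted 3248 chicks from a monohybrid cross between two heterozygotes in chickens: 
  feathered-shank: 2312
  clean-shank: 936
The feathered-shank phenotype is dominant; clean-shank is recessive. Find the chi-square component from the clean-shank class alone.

For a monohybrid cross between heterozygotes with complete dominance, the expected phenotypic ratio is 3:1.
Under the 3:1 hypothesis (Σ ratio = 4, N = 3248):
  feathered-shank: 3248 × 3/4 = 2436
  clean-shank: 3248 × 1/4 = 812
Contribution of clean-shank: (936 − 812)² / 812 = 18.9360

18.936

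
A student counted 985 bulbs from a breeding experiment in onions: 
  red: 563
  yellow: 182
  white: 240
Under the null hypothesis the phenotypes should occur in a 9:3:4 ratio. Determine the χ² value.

0.342

Total ratio parts = 16. Expected numbers out of 985:
  red: 985 × 9/16 = 554.0625
  yellow: 985 × 3/16 = 184.6875
  white: 985 × 4/16 = 246.25
χ² = Σ (O − E)² / E
  red: (563 − 554.0625)² / 554.0625 = 0.1442
  yellow: (182 − 184.6875)² / 184.6875 = 0.0391
  white: (240 − 246.25)² / 246.25 = 0.1586
χ² = 0.1442 + 0.0391 + 0.1586 = 0.3419 ≈ 0.342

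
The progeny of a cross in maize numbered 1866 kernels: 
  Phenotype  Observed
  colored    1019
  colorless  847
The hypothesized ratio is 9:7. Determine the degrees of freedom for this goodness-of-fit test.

1

A goodness-of-fit test with 2 phenotype classes has df = 2 − 1 = 1.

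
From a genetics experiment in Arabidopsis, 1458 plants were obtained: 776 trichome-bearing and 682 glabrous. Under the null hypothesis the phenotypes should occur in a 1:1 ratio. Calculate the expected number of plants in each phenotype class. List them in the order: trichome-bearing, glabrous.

The 1:1 ratio has 2 parts, so with N = 1458 the expected counts are:
  trichome-bearing: 1458 × 1/2 = 729
  glabrous: 1458 × 1/2 = 729

729, 729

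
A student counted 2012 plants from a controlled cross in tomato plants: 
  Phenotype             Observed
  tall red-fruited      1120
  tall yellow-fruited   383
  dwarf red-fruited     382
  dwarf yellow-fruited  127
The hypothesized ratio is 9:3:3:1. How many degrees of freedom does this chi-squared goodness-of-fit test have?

A goodness-of-fit test with 4 phenotype classes has df = 4 − 1 = 3.

3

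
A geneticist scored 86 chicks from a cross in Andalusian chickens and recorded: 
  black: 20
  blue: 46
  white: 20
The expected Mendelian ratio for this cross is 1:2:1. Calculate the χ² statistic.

Total ratio parts = 4. Expected numbers out of 86:
  black: 86 × 1/4 = 21.5
  blue: 86 × 2/4 = 43
  white: 86 × 1/4 = 21.5
χ² = Σ (O − E)² / E
  black: (20 − 21.5)² / 21.5 = 0.1047
  blue: (46 − 43)² / 43 = 0.2093
  white: (20 − 21.5)² / 21.5 = 0.1047
χ² = 0.1047 + 0.2093 + 0.1047 = 0.4187 ≈ 0.419

0.419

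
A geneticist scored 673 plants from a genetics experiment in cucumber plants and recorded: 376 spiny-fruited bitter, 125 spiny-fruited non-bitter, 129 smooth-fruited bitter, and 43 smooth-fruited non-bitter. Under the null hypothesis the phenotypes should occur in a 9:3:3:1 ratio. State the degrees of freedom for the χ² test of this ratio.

3

A goodness-of-fit test with 4 phenotype classes has df = 4 − 1 = 3.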